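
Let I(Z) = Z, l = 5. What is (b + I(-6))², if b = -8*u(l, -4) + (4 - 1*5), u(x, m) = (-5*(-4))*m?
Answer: 400689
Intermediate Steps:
u(x, m) = 20*m
b = 639 (b = -160*(-4) + (4 - 1*5) = -8*(-80) + (4 - 5) = 640 - 1 = 639)
(b + I(-6))² = (639 - 6)² = 633² = 400689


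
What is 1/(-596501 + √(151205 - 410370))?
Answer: -596501/355813702166 - I*√259165/355813702166 ≈ -1.6764e-6 - 1.4308e-9*I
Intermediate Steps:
1/(-596501 + √(151205 - 410370)) = 1/(-596501 + √(-259165)) = 1/(-596501 + I*√259165)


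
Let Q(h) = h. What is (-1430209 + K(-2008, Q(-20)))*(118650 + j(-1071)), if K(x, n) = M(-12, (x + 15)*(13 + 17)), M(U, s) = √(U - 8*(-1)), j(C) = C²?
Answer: -1810202659419 + 2531382*I ≈ -1.8102e+12 + 2.5314e+6*I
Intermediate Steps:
M(U, s) = √(8 + U) (M(U, s) = √(U + 8) = √(8 + U))
K(x, n) = 2*I (K(x, n) = √(8 - 12) = √(-4) = 2*I)
(-1430209 + K(-2008, Q(-20)))*(118650 + j(-1071)) = (-1430209 + 2*I)*(118650 + (-1071)²) = (-1430209 + 2*I)*(118650 + 1147041) = (-1430209 + 2*I)*1265691 = -1810202659419 + 2531382*I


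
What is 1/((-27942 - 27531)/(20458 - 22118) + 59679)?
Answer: 1660/99122613 ≈ 1.6747e-5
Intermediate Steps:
1/((-27942 - 27531)/(20458 - 22118) + 59679) = 1/(-55473/(-1660) + 59679) = 1/(-55473*(-1/1660) + 59679) = 1/(55473/1660 + 59679) = 1/(99122613/1660) = 1660/99122613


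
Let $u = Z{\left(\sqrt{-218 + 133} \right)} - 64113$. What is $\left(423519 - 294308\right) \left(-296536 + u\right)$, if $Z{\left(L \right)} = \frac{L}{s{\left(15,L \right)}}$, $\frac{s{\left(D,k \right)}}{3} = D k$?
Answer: $- \frac{2096991678044}{45} \approx -4.66 \cdot 10^{10}$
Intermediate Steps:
$s{\left(D,k \right)} = 3 D k$
$Z{\left(L \right)} = \frac{1}{45}$ ($Z{\left(L \right)} = \frac{L}{3 \cdot 15 L} = \frac{L}{45 L} = L \frac{1}{45 L} = \frac{1}{45}$)
$u = - \frac{2885084}{45}$ ($u = \frac{1}{45} - 64113 = - \frac{2885084}{45} \approx -64113.0$)
$\left(423519 - 294308\right) \left(-296536 + u\right) = \left(423519 - 294308\right) \left(-296536 - \frac{2885084}{45}\right) = 129211 \left(- \frac{16229204}{45}\right) = - \frac{2096991678044}{45}$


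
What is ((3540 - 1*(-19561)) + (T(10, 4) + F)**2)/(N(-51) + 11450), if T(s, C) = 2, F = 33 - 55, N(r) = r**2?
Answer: 23501/14051 ≈ 1.6726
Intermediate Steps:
F = -22
((3540 - 1*(-19561)) + (T(10, 4) + F)**2)/(N(-51) + 11450) = ((3540 - 1*(-19561)) + (2 - 22)**2)/((-51)**2 + 11450) = ((3540 + 19561) + (-20)**2)/(2601 + 11450) = (23101 + 400)/14051 = 23501*(1/14051) = 23501/14051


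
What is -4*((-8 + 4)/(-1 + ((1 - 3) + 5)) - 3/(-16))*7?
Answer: 203/4 ≈ 50.750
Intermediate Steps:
-4*((-8 + 4)/(-1 + ((1 - 3) + 5)) - 3/(-16))*7 = -4*(-4/(-1 + (-2 + 5)) - 3*(-1/16))*7 = -4*(-4/(-1 + 3) + 3/16)*7 = -4*(-4/2 + 3/16)*7 = -4*(-4*½ + 3/16)*7 = -4*(-2 + 3/16)*7 = -4*(-29/16)*7 = (29/4)*7 = 203/4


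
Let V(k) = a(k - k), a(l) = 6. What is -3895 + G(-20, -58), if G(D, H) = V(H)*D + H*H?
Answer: -651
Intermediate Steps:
V(k) = 6
G(D, H) = H² + 6*D (G(D, H) = 6*D + H*H = 6*D + H² = H² + 6*D)
-3895 + G(-20, -58) = -3895 + ((-58)² + 6*(-20)) = -3895 + (3364 - 120) = -3895 + 3244 = -651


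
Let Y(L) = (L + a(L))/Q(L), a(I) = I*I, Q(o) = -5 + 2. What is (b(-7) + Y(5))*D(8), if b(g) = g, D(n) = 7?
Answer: -119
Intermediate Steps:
Q(o) = -3
a(I) = I**2
Y(L) = -L/3 - L**2/3 (Y(L) = (L + L**2)/(-3) = -(L + L**2)/3 = -L/3 - L**2/3)
(b(-7) + Y(5))*D(8) = (-7 + (1/3)*5*(-1 - 1*5))*7 = (-7 + (1/3)*5*(-1 - 5))*7 = (-7 + (1/3)*5*(-6))*7 = (-7 - 10)*7 = -17*7 = -119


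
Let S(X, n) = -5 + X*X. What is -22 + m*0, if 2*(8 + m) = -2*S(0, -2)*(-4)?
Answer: -22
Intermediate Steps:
S(X, n) = -5 + X²
m = -28 (m = -8 + (-2*(-5 + 0²)*(-4))/2 = -8 + (-2*(-5 + 0)*(-4))/2 = -8 + (-2*(-5)*(-4))/2 = -8 + (10*(-4))/2 = -8 + (½)*(-40) = -8 - 20 = -28)
-22 + m*0 = -22 - 28*0 = -22 + 0 = -22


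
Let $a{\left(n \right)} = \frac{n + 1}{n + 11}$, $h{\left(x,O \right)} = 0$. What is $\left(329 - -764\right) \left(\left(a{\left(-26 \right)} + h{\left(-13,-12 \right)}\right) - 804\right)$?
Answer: $- \frac{2630851}{3} \approx -8.7695 \cdot 10^{5}$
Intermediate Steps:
$a{\left(n \right)} = \frac{1 + n}{11 + n}$
$\left(329 - -764\right) \left(\left(a{\left(-26 \right)} + h{\left(-13,-12 \right)}\right) - 804\right) = \left(329 - -764\right) \left(\left(\frac{1 - 26}{11 - 26} + 0\right) - 804\right) = \left(329 + 764\right) \left(\left(\frac{1}{-15} \left(-25\right) + 0\right) - 804\right) = 1093 \left(\left(\left(- \frac{1}{15}\right) \left(-25\right) + 0\right) - 804\right) = 1093 \left(\left(\frac{5}{3} + 0\right) - 804\right) = 1093 \left(\frac{5}{3} - 804\right) = 1093 \left(- \frac{2407}{3}\right) = - \frac{2630851}{3}$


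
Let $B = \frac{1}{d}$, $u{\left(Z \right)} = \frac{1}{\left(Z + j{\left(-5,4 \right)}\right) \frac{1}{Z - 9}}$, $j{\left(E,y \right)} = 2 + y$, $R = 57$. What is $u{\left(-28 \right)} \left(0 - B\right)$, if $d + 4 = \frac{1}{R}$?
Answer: $\frac{2109}{4994} \approx 0.42231$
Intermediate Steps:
$d = - \frac{227}{57}$ ($d = -4 + \frac{1}{57} = - \frac{227}{57} \approx -3.9825$)
$u{\left(Z \right)} = \frac{-9 + Z}{6 + Z}$ ($u{\left(Z \right)} = \frac{1}{\left(Z + \left(2 + 4\right)\right) \frac{1}{Z - 9}} = \frac{1}{\left(Z + 6\right) \frac{1}{-9 + Z}} = \frac{1}{\left(6 + Z\right) \frac{1}{-9 + Z}} = \frac{1}{\frac{1}{-9 + Z} \left(6 + Z\right)} = \frac{-9 + Z}{6 + Z}$)
$B = - \frac{57}{227}$ ($B = \frac{1}{- \frac{227}{57}} = - \frac{57}{227} \approx -0.2511$)
$u{\left(-28 \right)} \left(0 - B\right) = \frac{-9 - 28}{6 - 28} \left(0 - - \frac{57}{227}\right) = \frac{1}{-22} \left(-37\right) \left(0 + \frac{57}{227}\right) = \left(- \frac{1}{22}\right) \left(-37\right) \frac{57}{227} = \frac{37}{22} \cdot \frac{57}{227} = \frac{2109}{4994}$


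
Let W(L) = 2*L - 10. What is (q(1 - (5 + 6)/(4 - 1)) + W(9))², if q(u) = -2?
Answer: 36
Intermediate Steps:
W(L) = -10 + 2*L
(q(1 - (5 + 6)/(4 - 1)) + W(9))² = (-2 + (-10 + 2*9))² = (-2 + (-10 + 18))² = (-2 + 8)² = 6² = 36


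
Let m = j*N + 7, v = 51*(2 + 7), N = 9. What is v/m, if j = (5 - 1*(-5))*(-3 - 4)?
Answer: -459/623 ≈ -0.73676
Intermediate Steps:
j = -70 (j = (5 + 5)*(-7) = 10*(-7) = -70)
v = 459 (v = 51*9 = 459)
m = -623 (m = -70*9 + 7 = -630 + 7 = -623)
v/m = 459/(-623) = 459*(-1/623) = -459/623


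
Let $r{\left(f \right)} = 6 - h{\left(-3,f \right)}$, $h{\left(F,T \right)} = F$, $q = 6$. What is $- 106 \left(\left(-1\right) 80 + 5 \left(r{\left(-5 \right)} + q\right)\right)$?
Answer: $530$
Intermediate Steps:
$r{\left(f \right)} = 9$ ($r{\left(f \right)} = 6 - -3 = 6 + 3 = 9$)
$- 106 \left(\left(-1\right) 80 + 5 \left(r{\left(-5 \right)} + q\right)\right) = - 106 \left(\left(-1\right) 80 + 5 \left(9 + 6\right)\right) = - 106 \left(-80 + 5 \cdot 15\right) = - 106 \left(-80 + 75\right) = \left(-106\right) \left(-5\right) = 530$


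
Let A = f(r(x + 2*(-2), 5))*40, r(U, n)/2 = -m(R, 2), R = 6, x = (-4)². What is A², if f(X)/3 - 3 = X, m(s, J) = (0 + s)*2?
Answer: 6350400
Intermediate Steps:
x = 16
m(s, J) = 2*s (m(s, J) = s*2 = 2*s)
r(U, n) = -24 (r(U, n) = 2*(-2*6) = 2*(-1*12) = 2*(-12) = -24)
f(X) = 9 + 3*X
A = -2520 (A = (9 + 3*(-24))*40 = (9 - 72)*40 = -63*40 = -2520)
A² = (-2520)² = 6350400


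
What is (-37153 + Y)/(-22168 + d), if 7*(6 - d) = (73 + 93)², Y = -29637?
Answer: 46753/18269 ≈ 2.5591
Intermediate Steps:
d = -27514/7 (d = 6 - (73 + 93)²/7 = 6 - ⅐*166² = 6 - ⅐*27556 = 6 - 27556/7 = -27514/7 ≈ -3930.6)
(-37153 + Y)/(-22168 + d) = (-37153 - 29637)/(-22168 - 27514/7) = -66790/(-182690/7) = -66790*(-7/182690) = 46753/18269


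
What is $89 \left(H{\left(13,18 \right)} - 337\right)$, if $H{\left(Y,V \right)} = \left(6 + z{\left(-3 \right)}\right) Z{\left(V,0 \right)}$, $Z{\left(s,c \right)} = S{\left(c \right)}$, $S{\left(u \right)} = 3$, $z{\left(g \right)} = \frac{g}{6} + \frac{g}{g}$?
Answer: $- \frac{56515}{2} \approx -28258.0$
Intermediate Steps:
$z{\left(g \right)} = 1 + \frac{g}{6}$ ($z{\left(g \right)} = g \frac{1}{6} + 1 = \frac{g}{6} + 1 = 1 + \frac{g}{6}$)
$Z{\left(s,c \right)} = 3$
$H{\left(Y,V \right)} = \frac{39}{2}$ ($H{\left(Y,V \right)} = \left(6 + \left(1 + \frac{1}{6} \left(-3\right)\right)\right) 3 = \left(6 + \left(1 - \frac{1}{2}\right)\right) 3 = \left(6 + \frac{1}{2}\right) 3 = \frac{13}{2} \cdot 3 = \frac{39}{2}$)
$89 \left(H{\left(13,18 \right)} - 337\right) = 89 \left(\frac{39}{2} - 337\right) = 89 \left(- \frac{635}{2}\right) = - \frac{56515}{2}$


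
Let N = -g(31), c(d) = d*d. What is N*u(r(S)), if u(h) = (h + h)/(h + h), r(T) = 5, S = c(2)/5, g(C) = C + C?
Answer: -62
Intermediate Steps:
c(d) = d²
g(C) = 2*C
S = ⅘ (S = 2²/5 = 4*(⅕) = ⅘ ≈ 0.80000)
u(h) = 1 (u(h) = (2*h)/((2*h)) = (2*h)*(1/(2*h)) = 1)
N = -62 (N = -2*31 = -1*62 = -62)
N*u(r(S)) = -62*1 = -62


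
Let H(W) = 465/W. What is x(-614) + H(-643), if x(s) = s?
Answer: -395267/643 ≈ -614.72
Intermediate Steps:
x(-614) + H(-643) = -614 + 465/(-643) = -614 + 465*(-1/643) = -614 - 465/643 = -395267/643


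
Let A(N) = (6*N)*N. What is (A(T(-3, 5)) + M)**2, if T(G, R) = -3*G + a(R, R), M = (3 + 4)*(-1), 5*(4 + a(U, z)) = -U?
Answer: 7921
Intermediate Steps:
a(U, z) = -4 - U/5 (a(U, z) = -4 + (-U)/5 = -4 - U/5)
M = -7 (M = 7*(-1) = -7)
T(G, R) = -4 - 3*G - R/5 (T(G, R) = -3*G + (-4 - R/5) = -4 - 3*G - R/5)
A(N) = 6*N**2
(A(T(-3, 5)) + M)**2 = (6*(-4 - 3*(-3) - 1/5*5)**2 - 7)**2 = (6*(-4 + 9 - 1)**2 - 7)**2 = (6*4**2 - 7)**2 = (6*16 - 7)**2 = (96 - 7)**2 = 89**2 = 7921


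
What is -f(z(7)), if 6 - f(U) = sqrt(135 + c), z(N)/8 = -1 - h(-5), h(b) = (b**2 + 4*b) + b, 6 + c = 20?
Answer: -6 + sqrt(149) ≈ 6.2066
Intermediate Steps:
c = 14 (c = -6 + 20 = 14)
h(b) = b**2 + 5*b
z(N) = -8 (z(N) = 8*(-1 - (-5)*(5 - 5)) = 8*(-1 - (-5)*0) = 8*(-1 - 1*0) = 8*(-1 + 0) = 8*(-1) = -8)
f(U) = 6 - sqrt(149) (f(U) = 6 - sqrt(135 + 14) = 6 - sqrt(149))
-f(z(7)) = -(6 - sqrt(149)) = -6 + sqrt(149)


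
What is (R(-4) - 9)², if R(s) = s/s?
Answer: 64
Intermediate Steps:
R(s) = 1
(R(-4) - 9)² = (1 - 9)² = (-8)² = 64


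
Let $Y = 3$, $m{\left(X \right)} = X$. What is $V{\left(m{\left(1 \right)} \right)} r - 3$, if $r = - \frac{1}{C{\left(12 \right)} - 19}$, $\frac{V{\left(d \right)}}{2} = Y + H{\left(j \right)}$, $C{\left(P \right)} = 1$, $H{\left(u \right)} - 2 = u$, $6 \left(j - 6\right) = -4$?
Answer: $- \frac{50}{27} \approx -1.8519$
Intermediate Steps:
$j = \frac{16}{3}$ ($j = 6 + \frac{1}{6} \left(-4\right) = 6 - \frac{2}{3} = \frac{16}{3} \approx 5.3333$)
$H{\left(u \right)} = 2 + u$
$V{\left(d \right)} = \frac{62}{3}$ ($V{\left(d \right)} = 2 \left(3 + \left(2 + \frac{16}{3}\right)\right) = 2 \left(3 + \frac{22}{3}\right) = 2 \cdot \frac{31}{3} = \frac{62}{3}$)
$r = \frac{1}{18}$ ($r = - \frac{1}{1 - 19} = - \frac{1}{-18} = \left(-1\right) \left(- \frac{1}{18}\right) = \frac{1}{18} \approx 0.055556$)
$V{\left(m{\left(1 \right)} \right)} r - 3 = \frac{62}{3} \cdot \frac{1}{18} - 3 = \frac{31}{27} - 3 = - \frac{50}{27}$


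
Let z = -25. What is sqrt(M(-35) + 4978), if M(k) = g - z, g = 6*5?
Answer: sqrt(5033) ≈ 70.944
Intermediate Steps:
g = 30
M(k) = 55 (M(k) = 30 - 1*(-25) = 30 + 25 = 55)
sqrt(M(-35) + 4978) = sqrt(55 + 4978) = sqrt(5033)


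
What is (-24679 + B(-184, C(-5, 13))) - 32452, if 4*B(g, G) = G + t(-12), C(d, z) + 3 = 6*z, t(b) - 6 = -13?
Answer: -57114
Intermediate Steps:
t(b) = -7 (t(b) = 6 - 13 = -7)
C(d, z) = -3 + 6*z
B(g, G) = -7/4 + G/4 (B(g, G) = (G - 7)/4 = (-7 + G)/4 = -7/4 + G/4)
(-24679 + B(-184, C(-5, 13))) - 32452 = (-24679 + (-7/4 + (-3 + 6*13)/4)) - 32452 = (-24679 + (-7/4 + (-3 + 78)/4)) - 32452 = (-24679 + (-7/4 + (1/4)*75)) - 32452 = (-24679 + (-7/4 + 75/4)) - 32452 = (-24679 + 17) - 32452 = -24662 - 32452 = -57114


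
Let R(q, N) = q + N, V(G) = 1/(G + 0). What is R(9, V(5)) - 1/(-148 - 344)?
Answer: 22637/2460 ≈ 9.2020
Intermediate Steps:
V(G) = 1/G
R(q, N) = N + q
R(9, V(5)) - 1/(-148 - 344) = (1/5 + 9) - 1/(-148 - 344) = (⅕ + 9) - 1/(-492) = 46/5 - 1*(-1/492) = 46/5 + 1/492 = 22637/2460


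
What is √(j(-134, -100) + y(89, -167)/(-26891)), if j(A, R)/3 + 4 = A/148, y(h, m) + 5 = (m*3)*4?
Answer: I*√57977986718222/1989934 ≈ 3.8264*I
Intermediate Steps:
y(h, m) = -5 + 12*m (y(h, m) = -5 + (m*3)*4 = -5 + (3*m)*4 = -5 + 12*m)
j(A, R) = -12 + 3*A/148 (j(A, R) = -12 + 3*(A/148) = -12 + 3*A/148)
√(j(-134, -100) + y(89, -167)/(-26891)) = √((-12 + (3/148)*(-134)) + (-5 + 12*(-167))/(-26891)) = √((-12 - 201/74) + (-5 - 2004)*(-1/26891)) = √(-1089/74 - 2009*(-1/26891)) = √(-1089/74 + 2009/26891) = √(-29135633/1989934) = I*√57977986718222/1989934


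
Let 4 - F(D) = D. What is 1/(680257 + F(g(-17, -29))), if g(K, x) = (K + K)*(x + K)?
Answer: 1/678697 ≈ 1.4734e-6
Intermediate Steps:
g(K, x) = 2*K*(K + x) (g(K, x) = (2*K)*(K + x) = 2*K*(K + x))
F(D) = 4 - D
1/(680257 + F(g(-17, -29))) = 1/(680257 + (4 - 2*(-17)*(-17 - 29))) = 1/(680257 + (4 - 2*(-17)*(-46))) = 1/(680257 + (4 - 1*1564)) = 1/(680257 + (4 - 1564)) = 1/(680257 - 1560) = 1/678697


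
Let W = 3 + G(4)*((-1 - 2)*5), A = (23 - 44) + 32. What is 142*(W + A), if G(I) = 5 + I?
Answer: -17182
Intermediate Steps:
A = 11 (A = -21 + 32 = 11)
W = -132 (W = 3 + (5 + 4)*((-1 - 2)*5) = 3 + 9*(-3*5) = 3 + 9*(-15) = 3 - 135 = -132)
142*(W + A) = 142*(-132 + 11) = 142*(-121) = -17182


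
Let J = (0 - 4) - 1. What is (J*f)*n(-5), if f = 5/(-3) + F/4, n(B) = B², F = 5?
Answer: 625/12 ≈ 52.083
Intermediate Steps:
f = -5/12 (f = 5/(-3) + 5/4 = 5*(-⅓) + 5*(¼) = -5/3 + 5/4 = -5/12 ≈ -0.41667)
J = -5 (J = -4 - 1 = -5)
(J*f)*n(-5) = -5*(-5/12)*(-5)² = (25/12)*25 = 625/12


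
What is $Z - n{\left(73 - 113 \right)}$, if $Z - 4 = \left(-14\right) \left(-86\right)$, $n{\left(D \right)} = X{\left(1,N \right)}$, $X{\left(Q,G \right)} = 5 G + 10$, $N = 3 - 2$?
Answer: $1193$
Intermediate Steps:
$N = 1$
$X{\left(Q,G \right)} = 10 + 5 G$
$n{\left(D \right)} = 15$ ($n{\left(D \right)} = 10 + 5 \cdot 1 = 10 + 5 = 15$)
$Z = 1208$ ($Z = 4 - -1204 = 4 + 1204 = 1208$)
$Z - n{\left(73 - 113 \right)} = 1208 - 15 = 1193$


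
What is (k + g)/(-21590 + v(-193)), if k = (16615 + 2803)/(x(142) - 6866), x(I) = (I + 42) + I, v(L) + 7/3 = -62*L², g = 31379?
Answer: -102599621/7622469190 ≈ -0.013460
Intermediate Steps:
v(L) = -7/3 - 62*L²
x(I) = 42 + 2*I (x(I) = (42 + I) + I = 42 + 2*I)
k = -9709/3270 (k = (16615 + 2803)/((42 + 2*142) - 6866) = 19418/((42 + 284) - 6866) = 19418/(326 - 6866) = 19418/(-6540) = 19418*(-1/6540) = -9709/3270 ≈ -2.9691)
(k + g)/(-21590 + v(-193)) = (-9709/3270 + 31379)/(-21590 + (-7/3 - 62*(-193)²)) = 102599621/(3270*(-21590 + (-7/3 - 62*37249))) = 102599621/(3270*(-21590 + (-7/3 - 2309438))) = 102599621/(3270*(-21590 - 6928321/3)) = 102599621/(3270*(-6993091/3)) = (102599621/3270)*(-3/6993091) = -102599621/7622469190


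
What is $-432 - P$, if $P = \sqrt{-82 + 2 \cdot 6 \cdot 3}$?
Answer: $-432 - i \sqrt{46} \approx -432.0 - 6.7823 i$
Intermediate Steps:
$P = i \sqrt{46}$ ($P = \sqrt{-82 + 12 \cdot 3} = \sqrt{-82 + 36} = \sqrt{-46} = i \sqrt{46} \approx 6.7823 i$)
$-432 - P = -432 - i \sqrt{46}$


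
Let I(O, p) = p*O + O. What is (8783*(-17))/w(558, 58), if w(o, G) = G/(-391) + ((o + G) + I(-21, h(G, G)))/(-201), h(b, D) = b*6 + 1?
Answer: -11734500801/2621336 ≈ -4476.5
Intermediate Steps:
h(b, D) = 1 + 6*b (h(b, D) = 6*b + 1 = 1 + 6*b)
I(O, p) = O + O*p (I(O, p) = O*p + O = O + O*p)
w(o, G) = 14/67 - o/201 + 48674*G/78591 (w(o, G) = G/(-391) + ((o + G) - 21*(1 + (1 + 6*G)))/(-201) = G*(-1/391) + ((G + o) - 21*(2 + 6*G))*(-1/201) = -G/391 + ((G + o) + (-42 - 126*G))*(-1/201) = -G/391 + (-42 + o - 125*G)*(-1/201) = -G/391 + (14/67 - o/201 + 125*G/201) = 14/67 - o/201 + 48674*G/78591)
(8783*(-17))/w(558, 58) = (8783*(-17))/(14/67 - 1/201*558 + (48674/78591)*58) = -149311/(14/67 - 186/67 + 2823092/78591) = -149311/2621336/78591 = -149311*78591/2621336 = -11734500801/2621336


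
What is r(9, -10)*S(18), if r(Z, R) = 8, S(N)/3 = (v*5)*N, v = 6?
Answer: 12960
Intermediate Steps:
S(N) = 90*N (S(N) = 3*((6*5)*N) = 3*(30*N) = 90*N)
r(9, -10)*S(18) = 8*(90*18) = 8*1620 = 12960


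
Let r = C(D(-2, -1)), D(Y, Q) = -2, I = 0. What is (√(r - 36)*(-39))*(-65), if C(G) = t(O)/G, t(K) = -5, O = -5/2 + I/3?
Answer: 2535*I*√134/2 ≈ 14672.0*I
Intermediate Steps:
O = -5/2 (O = -5/2 + 0/3 = -5*½ + 0*(⅓) = -5/2 + 0 = -5/2 ≈ -2.5000)
C(G) = -5/G
r = 5/2 (r = -5/(-2) = -5*(-½) = 5/2 ≈ 2.5000)
(√(r - 36)*(-39))*(-65) = (√(5/2 - 36)*(-39))*(-65) = (√(-67/2)*(-39))*(-65) = ((I*√134/2)*(-39))*(-65) = -39*I*√134/2*(-65) = 2535*I*√134/2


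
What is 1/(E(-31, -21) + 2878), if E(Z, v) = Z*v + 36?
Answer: 1/3565 ≈ 0.00028051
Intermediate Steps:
E(Z, v) = 36 + Z*v
1/(E(-31, -21) + 2878) = 1/((36 - 31*(-21)) + 2878) = 1/((36 + 651) + 2878) = 1/(687 + 2878) = 1/3565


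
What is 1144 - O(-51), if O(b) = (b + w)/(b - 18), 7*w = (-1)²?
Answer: 552196/483 ≈ 1143.3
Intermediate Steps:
w = ⅐ (w = (⅐)*(-1)² = (⅐)*1 = ⅐ ≈ 0.14286)
O(b) = (⅐ + b)/(-18 + b) (O(b) = (b + ⅐)/(b - 18) = (⅐ + b)/(-18 + b))
1144 - O(-51) = 1144 - (⅐ - 51)/(-18 - 51) = 1144 - (-356)/((-69)*7) = 1144 - (-1)*(-356)/(69*7) = 1144 - 1*356/483 = 1144 - 356/483 = 552196/483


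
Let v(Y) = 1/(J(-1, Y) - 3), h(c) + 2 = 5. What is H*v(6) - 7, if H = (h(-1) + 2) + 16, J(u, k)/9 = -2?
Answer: -8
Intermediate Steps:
J(u, k) = -18 (J(u, k) = 9*(-2) = -18)
h(c) = 3 (h(c) = -2 + 5 = 3)
H = 21 (H = (3 + 2) + 16 = 5 + 16 = 21)
v(Y) = -1/21 (v(Y) = 1/(-18 - 3) = 1/(-21) = -1/21)
H*v(6) - 7 = 21*(-1/21) - 7 = -1 - 7 = -8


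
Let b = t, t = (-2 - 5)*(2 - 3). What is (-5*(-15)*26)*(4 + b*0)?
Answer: 7800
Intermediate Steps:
t = 7 (t = -7*(-1) = 7)
b = 7
(-5*(-15)*26)*(4 + b*0) = (-5*(-15)*26)*(4 + 7*0) = (75*26)*(4 + 0) = 1950*4 = 7800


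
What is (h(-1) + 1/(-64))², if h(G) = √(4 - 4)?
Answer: 1/4096 ≈ 0.00024414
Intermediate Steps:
h(G) = 0 (h(G) = √0 = 0)
(h(-1) + 1/(-64))² = (0 + 1/(-64))² = (0 - 1/64)² = (-1/64)² = 1/4096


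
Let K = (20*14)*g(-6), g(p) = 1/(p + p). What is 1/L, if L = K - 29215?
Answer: -3/87715 ≈ -3.4202e-5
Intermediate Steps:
g(p) = 1/(2*p)
K = -70/3 (K = (20*14)*((½)/(-6)) = 280*((½)*(-⅙)) = 280*(-1/12) = -70/3 ≈ -23.333)
L = -87715/3 (L = -70/3 - 29215 = -87715/3 ≈ -29238.)
1/L = 1/(-87715/3) = -3/87715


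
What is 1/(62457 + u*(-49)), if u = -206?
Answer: 1/72551 ≈ 1.3783e-5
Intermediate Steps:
1/(62457 + u*(-49)) = 1/(62457 - 206*(-49)) = 1/(62457 + 10094) = 1/72551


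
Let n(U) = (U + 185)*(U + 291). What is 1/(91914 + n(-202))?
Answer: 1/90401 ≈ 1.1062e-5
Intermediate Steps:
n(U) = (185 + U)*(291 + U)
1/(91914 + n(-202)) = 1/(91914 + (53835 + (-202)² + 476*(-202))) = 1/(91914 + (53835 + 40804 - 96152)) = 1/(91914 - 1513) = 1/90401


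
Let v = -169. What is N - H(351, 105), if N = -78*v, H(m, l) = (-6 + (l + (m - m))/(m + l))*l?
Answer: 2095749/152 ≈ 13788.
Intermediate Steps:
H(m, l) = l*(-6 + l/(l + m)) (H(m, l) = (-6 + (l + 0)/(l + m))*l = (-6 + l/(l + m))*l = l*(-6 + l/(l + m)))
N = 13182 (N = -78*(-169) = 13182)
N - H(351, 105) = 13182 - (-1)*105*(5*105 + 6*351)/(105 + 351) = 13182 - (-1)*105*(525 + 2106)/456 = 13182 - (-1)*105*2631/456 = 13182 - 1*(-92085/152) = 13182 + 92085/152 = 2095749/152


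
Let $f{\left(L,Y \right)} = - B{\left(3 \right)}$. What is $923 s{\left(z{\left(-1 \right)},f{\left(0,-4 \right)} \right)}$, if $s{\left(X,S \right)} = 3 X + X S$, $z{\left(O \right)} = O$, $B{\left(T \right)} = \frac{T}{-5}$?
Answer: $- \frac{16614}{5} \approx -3322.8$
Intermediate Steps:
$B{\left(T \right)} = - \frac{T}{5}$ ($B{\left(T \right)} = T \left(- \frac{1}{5}\right) = - \frac{T}{5}$)
$f{\left(L,Y \right)} = \frac{3}{5}$ ($f{\left(L,Y \right)} = - \frac{\left(-1\right) 3}{5} = \left(-1\right) \left(- \frac{3}{5}\right) = \frac{3}{5}$)
$s{\left(X,S \right)} = 3 X + S X$
$923 s{\left(z{\left(-1 \right)},f{\left(0,-4 \right)} \right)} = 923 \left(- (3 + \frac{3}{5})\right) = 923 \left(\left(-1\right) \frac{18}{5}\right) = 923 \left(- \frac{18}{5}\right) = - \frac{16614}{5}$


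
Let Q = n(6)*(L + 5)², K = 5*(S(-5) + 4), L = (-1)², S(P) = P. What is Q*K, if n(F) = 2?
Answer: -360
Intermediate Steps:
L = 1
K = -5 (K = 5*(-5 + 4) = 5*(-1) = -5)
Q = 72 (Q = 2*(1 + 5)² = 2*6² = 2*36 = 72)
Q*K = 72*(-5) = -360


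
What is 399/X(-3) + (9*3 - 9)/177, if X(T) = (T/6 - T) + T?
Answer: -47076/59 ≈ -797.90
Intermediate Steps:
X(T) = T/6 (X(T) = (T*(⅙) - T) + T = (T/6 - T) + T = -5*T/6 + T = T/6)
399/X(-3) + (9*3 - 9)/177 = 399/(((⅙)*(-3))) + (9*3 - 9)/177 = 399/(-½) + (27 - 9)*(1/177) = 399*(-2) + 18*(1/177) = -798 + 6/59 = -47076/59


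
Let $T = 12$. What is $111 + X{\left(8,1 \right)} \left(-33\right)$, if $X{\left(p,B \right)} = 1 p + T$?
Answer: $-549$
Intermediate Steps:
$X{\left(p,B \right)} = 12 + p$ ($X{\left(p,B \right)} = 1 p + 12 = p + 12 = 12 + p$)
$111 + X{\left(8,1 \right)} \left(-33\right) = 111 + \left(12 + 8\right) \left(-33\right) = 111 + 20 \left(-33\right) = 111 - 660 = -549$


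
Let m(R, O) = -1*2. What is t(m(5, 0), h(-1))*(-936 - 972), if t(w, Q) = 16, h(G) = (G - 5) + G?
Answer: -30528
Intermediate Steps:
h(G) = -5 + 2*G (h(G) = (-5 + G) + G = -5 + 2*G)
m(R, O) = -2
t(m(5, 0), h(-1))*(-936 - 972) = 16*(-936 - 972) = 16*(-1908) = -30528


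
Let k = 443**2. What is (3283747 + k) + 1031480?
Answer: 4511476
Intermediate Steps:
k = 196249
(3283747 + k) + 1031480 = (3283747 + 196249) + 1031480 = 3479996 + 1031480 = 4511476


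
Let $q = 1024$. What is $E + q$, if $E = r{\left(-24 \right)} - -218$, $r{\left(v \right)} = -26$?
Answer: $1216$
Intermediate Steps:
$E = 192$ ($E = -26 - -218 = -26 + 218 = 192$)
$E + q = 192 + 1024 = 1216$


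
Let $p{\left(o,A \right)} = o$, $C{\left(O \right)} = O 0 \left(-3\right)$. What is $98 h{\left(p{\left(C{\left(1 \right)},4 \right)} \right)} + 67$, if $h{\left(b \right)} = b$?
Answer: $67$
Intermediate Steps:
$C{\left(O \right)} = 0$ ($C{\left(O \right)} = 0 \left(-3\right) = 0$)
$98 h{\left(p{\left(C{\left(1 \right)},4 \right)} \right)} + 67 = 98 \cdot 0 + 67 = 0 + 67 = 67$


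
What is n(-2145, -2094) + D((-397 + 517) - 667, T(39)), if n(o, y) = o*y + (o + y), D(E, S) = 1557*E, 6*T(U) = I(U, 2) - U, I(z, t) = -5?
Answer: 3635712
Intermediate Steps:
T(U) = -⅚ - U/6 (T(U) = (-5 - U)/6 = -⅚ - U/6)
n(o, y) = o + y + o*y
n(-2145, -2094) + D((-397 + 517) - 667, T(39)) = (-2145 - 2094 - 2145*(-2094)) + 1557*((-397 + 517) - 667) = (-2145 - 2094 + 4491630) + 1557*(120 - 667) = 4487391 + 1557*(-547) = 4487391 - 851679 = 3635712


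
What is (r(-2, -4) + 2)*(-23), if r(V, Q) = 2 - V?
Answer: -138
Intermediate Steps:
(r(-2, -4) + 2)*(-23) = ((2 - 1*(-2)) + 2)*(-23) = ((2 + 2) + 2)*(-23) = (4 + 2)*(-23) = 6*(-23) = -138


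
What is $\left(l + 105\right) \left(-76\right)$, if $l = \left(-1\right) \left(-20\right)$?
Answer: $-9500$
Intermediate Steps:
$l = 20$
$\left(l + 105\right) \left(-76\right) = \left(20 + 105\right) \left(-76\right) = 125 \left(-76\right) = -9500$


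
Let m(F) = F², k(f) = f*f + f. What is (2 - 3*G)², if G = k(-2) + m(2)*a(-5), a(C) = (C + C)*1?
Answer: 13456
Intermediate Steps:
a(C) = 2*C (a(C) = (2*C)*1 = 2*C)
k(f) = f + f² (k(f) = f² + f = f + f²)
G = -38 (G = -2*(1 - 2) + 2²*(2*(-5)) = -2*(-1) + 4*(-10) = 2 - 40 = -38)
(2 - 3*G)² = (2 - 3*(-38))² = (2 + 114)² = 116² = 13456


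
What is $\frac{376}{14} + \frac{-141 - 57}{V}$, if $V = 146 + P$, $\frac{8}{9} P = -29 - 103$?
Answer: $\frac{3712}{35} \approx 106.06$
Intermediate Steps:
$P = - \frac{297}{2}$ ($P = \frac{9 \left(-29 - 103\right)}{8} = \frac{9}{8} \left(-132\right) = - \frac{297}{2} \approx -148.5$)
$V = - \frac{5}{2}$ ($V = 146 - \frac{297}{2} = - \frac{5}{2} \approx -2.5$)
$\frac{376}{14} + \frac{-141 - 57}{V} = \frac{376}{14} + \frac{-141 - 57}{- \frac{5}{2}} = 376 \cdot \frac{1}{14} + \left(-141 - 57\right) \left(- \frac{2}{5}\right) = \frac{188}{7} - - \frac{396}{5} = \frac{188}{7} + \frac{396}{5} = \frac{3712}{35}$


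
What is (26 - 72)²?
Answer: 2116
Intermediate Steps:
(26 - 72)² = (-46)² = 2116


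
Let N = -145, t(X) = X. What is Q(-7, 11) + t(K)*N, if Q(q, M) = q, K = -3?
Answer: 428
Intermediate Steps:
Q(-7, 11) + t(K)*N = -7 - 3*(-145) = -7 + 435 = 428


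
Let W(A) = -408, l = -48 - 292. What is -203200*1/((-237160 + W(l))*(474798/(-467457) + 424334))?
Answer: 98945065/49086850486272 ≈ 2.0157e-6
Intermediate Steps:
l = -340
-203200*1/((-237160 + W(l))*(474798/(-467457) + 424334)) = -203200*1/((-237160 - 408)*(474798/(-467457) + 424334)) = -203200*(-1/(237568*(474798*(-1/467457) + 424334))) = -203200*(-1/(237568*(-158266/155819 + 424334))) = -203200/((66119141280/155819)*(-237568)) = -203200/(-15707792155607040/155819) = -203200*(-155819/15707792155607040) = 98945065/49086850486272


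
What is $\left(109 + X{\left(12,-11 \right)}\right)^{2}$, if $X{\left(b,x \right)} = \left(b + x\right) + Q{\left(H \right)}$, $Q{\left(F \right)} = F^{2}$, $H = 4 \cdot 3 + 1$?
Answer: $77841$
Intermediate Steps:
$H = 13$ ($H = 12 + 1 = 13$)
$X{\left(b,x \right)} = 169 + b + x$ ($X{\left(b,x \right)} = \left(b + x\right) + 13^{2} = \left(b + x\right) + 169 = 169 + b + x$)
$\left(109 + X{\left(12,-11 \right)}\right)^{2} = \left(109 + \left(169 + 12 - 11\right)\right)^{2} = \left(109 + 170\right)^{2} = 279^{2} = 77841$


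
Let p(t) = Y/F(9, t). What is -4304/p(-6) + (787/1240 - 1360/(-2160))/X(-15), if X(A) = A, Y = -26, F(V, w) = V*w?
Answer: -58360207877/6528600 ≈ -8939.2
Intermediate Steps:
p(t) = -26/(9*t) (p(t) = -26*1/(9*t) = -26/(9*t))
-4304/p(-6) + (787/1240 - 1360/(-2160))/X(-15) = -4304/((-26/9/(-6))) + (787/1240 - 1360/(-2160))/(-15) = -4304/((-26/9*(-⅙))) + (787*(1/1240) - 1360*(-1/2160))*(-1/15) = -4304/13/27 + (787/1240 + 17/27)*(-1/15) = -4304*27/13 + (42329/33480)*(-1/15) = -116208/13 - 42329/502200 = -58360207877/6528600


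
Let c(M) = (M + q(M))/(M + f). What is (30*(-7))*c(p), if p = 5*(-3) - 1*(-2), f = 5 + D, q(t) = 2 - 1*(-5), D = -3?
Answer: -1260/11 ≈ -114.55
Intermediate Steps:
q(t) = 7 (q(t) = 2 + 5 = 7)
f = 2 (f = 5 - 3 = 2)
p = -13 (p = -15 + 2 = -13)
c(M) = (7 + M)/(2 + M) (c(M) = (M + 7)/(M + 2) = (7 + M)/(2 + M))
(30*(-7))*c(p) = (30*(-7))*((7 - 13)/(2 - 13)) = -210*(-6)/(-11) = -(-210)*(-6)/11 = -210*6/11 = -1260/11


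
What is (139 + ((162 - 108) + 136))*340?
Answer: 111860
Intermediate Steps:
(139 + ((162 - 108) + 136))*340 = (139 + (54 + 136))*340 = (139 + 190)*340 = 329*340 = 111860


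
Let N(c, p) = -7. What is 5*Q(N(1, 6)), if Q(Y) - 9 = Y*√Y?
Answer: 45 - 35*I*√7 ≈ 45.0 - 92.601*I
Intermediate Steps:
Q(Y) = 9 + Y^(3/2) (Q(Y) = 9 + Y*√Y = 9 + Y^(3/2))
5*Q(N(1, 6)) = 5*(9 + (-7)^(3/2)) = 5*(9 - 7*I*√7) = 45 - 35*I*√7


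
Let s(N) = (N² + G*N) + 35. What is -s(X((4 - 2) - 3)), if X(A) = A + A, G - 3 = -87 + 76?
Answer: -55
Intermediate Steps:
G = -8 (G = 3 + (-87 + 76) = 3 - 11 = -8)
X(A) = 2*A
s(N) = 35 + N² - 8*N (s(N) = (N² - 8*N) + 35 = 35 + N² - 8*N)
-s(X((4 - 2) - 3)) = -(35 + (2*((4 - 2) - 3))² - 16*((4 - 2) - 3)) = -(35 + (2*(2 - 3))² - 16*(2 - 3)) = -(35 + (2*(-1))² - 16*(-1)) = -(35 + (-2)² - 8*(-2)) = -(35 + 4 + 16) = -1*55 = -55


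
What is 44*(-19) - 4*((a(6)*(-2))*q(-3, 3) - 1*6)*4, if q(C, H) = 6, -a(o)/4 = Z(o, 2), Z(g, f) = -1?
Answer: 28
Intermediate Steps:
a(o) = 4 (a(o) = -4*(-1) = 4)
44*(-19) - 4*((a(6)*(-2))*q(-3, 3) - 1*6)*4 = 44*(-19) - 4*((4*(-2))*6 - 1*6)*4 = -836 - 4*(-8*6 - 6)*4 = -836 - 4*(-48 - 6)*4 = -836 - 4*(-54)*4 = -836 + 216*4 = -836 + 864 = 28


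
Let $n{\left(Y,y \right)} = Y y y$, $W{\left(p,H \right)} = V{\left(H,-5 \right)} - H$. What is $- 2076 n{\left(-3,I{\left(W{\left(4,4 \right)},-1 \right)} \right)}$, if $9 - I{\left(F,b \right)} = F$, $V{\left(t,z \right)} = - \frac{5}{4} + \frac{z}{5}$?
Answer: $\frac{5793597}{4} \approx 1.4484 \cdot 10^{6}$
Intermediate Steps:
$V{\left(t,z \right)} = - \frac{5}{4} + \frac{z}{5}$ ($V{\left(t,z \right)} = \left(-5\right) \frac{1}{4} + z \frac{1}{5} = - \frac{5}{4} + \frac{z}{5}$)
$W{\left(p,H \right)} = - \frac{9}{4} - H$ ($W{\left(p,H \right)} = \left(- \frac{5}{4} + \frac{1}{5} \left(-5\right)\right) - H = \left(- \frac{5}{4} - 1\right) - H = - \frac{9}{4} - H$)
$I{\left(F,b \right)} = 9 - F$
$n{\left(Y,y \right)} = Y y^{2}$
$- 2076 n{\left(-3,I{\left(W{\left(4,4 \right)},-1 \right)} \right)} = - 2076 \left(- 3 \left(9 - \left(- \frac{9}{4} - 4\right)\right)^{2}\right) = - 2076 \left(- 3 \left(9 - - \frac{25}{4}\right)^{2}\right) = - 2076 \left(- 3 \left(9 + \frac{25}{4}\right)^{2}\right) = - 2076 \left(- 3 \left(\frac{61}{4}\right)^{2}\right) = - 2076 \left(\left(-3\right) \frac{3721}{16}\right) = \left(-2076\right) \left(- \frac{11163}{16}\right) = \frac{5793597}{4}$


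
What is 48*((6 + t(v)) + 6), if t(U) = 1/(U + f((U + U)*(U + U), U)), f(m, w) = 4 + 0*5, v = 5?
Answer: 1744/3 ≈ 581.33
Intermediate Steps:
f(m, w) = 4 (f(m, w) = 4 + 0 = 4)
t(U) = 1/(4 + U) (t(U) = 1/(U + 4) = 1/(4 + U))
48*((6 + t(v)) + 6) = 48*((6 + 1/(4 + 5)) + 6) = 48*((6 + 1/9) + 6) = 48*((6 + ⅑) + 6) = 48*(55/9 + 6) = 48*(109/9) = 1744/3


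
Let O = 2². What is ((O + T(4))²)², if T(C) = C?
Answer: 4096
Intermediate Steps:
O = 4
((O + T(4))²)² = ((4 + 4)²)² = (8²)² = 64² = 4096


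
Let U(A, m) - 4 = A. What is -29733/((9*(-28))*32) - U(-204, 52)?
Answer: 547511/2688 ≈ 203.69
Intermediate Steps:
U(A, m) = 4 + A
-29733/((9*(-28))*32) - U(-204, 52) = -29733/((9*(-28))*32) - (4 - 204) = -29733/((-252*32)) - 1*(-200) = -29733/(-8064) + 200 = -29733*(-1/8064) + 200 = 9911/2688 + 200 = 547511/2688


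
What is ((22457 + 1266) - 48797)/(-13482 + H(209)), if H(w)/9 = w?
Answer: 2786/1289 ≈ 2.1614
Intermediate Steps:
H(w) = 9*w
((22457 + 1266) - 48797)/(-13482 + H(209)) = ((22457 + 1266) - 48797)/(-13482 + 9*209) = (23723 - 48797)/(-13482 + 1881) = -25074/(-11601) = -25074*(-1/11601) = 2786/1289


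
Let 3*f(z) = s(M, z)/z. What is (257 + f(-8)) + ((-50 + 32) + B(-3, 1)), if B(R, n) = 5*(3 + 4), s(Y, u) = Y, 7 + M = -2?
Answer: 2195/8 ≈ 274.38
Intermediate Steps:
M = -9 (M = -7 - 2 = -9)
B(R, n) = 35 (B(R, n) = 5*7 = 35)
f(z) = -3/z (f(z) = (-9/z)/3 = -3/z)
(257 + f(-8)) + ((-50 + 32) + B(-3, 1)) = (257 - 3/(-8)) + ((-50 + 32) + 35) = (257 - 3*(-⅛)) + (-18 + 35) = (257 + 3/8) + 17 = 2059/8 + 17 = 2195/8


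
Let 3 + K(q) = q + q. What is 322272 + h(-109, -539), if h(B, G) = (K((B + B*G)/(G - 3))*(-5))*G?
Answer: -72895513/271 ≈ -2.6899e+5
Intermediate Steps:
K(q) = -3 + 2*q (K(q) = -3 + (q + q) = -3 + 2*q)
h(B, G) = G*(15 - 10*(B + B*G)/(-3 + G)) (h(B, G) = ((-3 + 2*((B + B*G)/(G - 3)))*(-5))*G = ((-3 + 2*((B + B*G)/(-3 + G)))*(-5))*G = ((-3 + 2*(B + B*G)/(-3 + G))*(-5))*G = (15 - 10*(B + B*G)/(-3 + G))*G = G*(15 - 10*(B + B*G)/(-3 + G)))
322272 + h(-109, -539) = 322272 - 5*(-539)*(9 - 3*(-539) + 2*(-109)*(1 - 539))/(-3 - 539) = 322272 - 5*(-539)*(9 + 1617 + 2*(-109)*(-538))/(-542) = 322272 - 5*(-539)*(-1/542)*(9 + 1617 + 117284) = 322272 - 5*(-539)*(-1/542)*118910 = 322272 - 160231225/271 = -72895513/271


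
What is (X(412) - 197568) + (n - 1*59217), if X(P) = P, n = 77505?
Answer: -178868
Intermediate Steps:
(X(412) - 197568) + (n - 1*59217) = (412 - 197568) + (77505 - 1*59217) = -197156 + (77505 - 59217) = -197156 + 18288 = -178868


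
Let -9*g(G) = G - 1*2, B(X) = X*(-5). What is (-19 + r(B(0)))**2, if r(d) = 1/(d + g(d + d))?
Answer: 841/4 ≈ 210.25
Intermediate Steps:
B(X) = -5*X
g(G) = 2/9 - G/9 (g(G) = -(G - 1*2)/9 = -(G - 2)/9 = -(-2 + G)/9 = 2/9 - G/9)
r(d) = 1/(2/9 + 7*d/9) (r(d) = 1/(d + (2/9 - (d + d)/9)) = 1/(d + (2/9 - 2*d/9)) = 1/(2/9 + 7*d/9))
(-19 + r(B(0)))**2 = (-19 + 9/(2 + 7*(-5*0)))**2 = (-19 + 9/(2 + 7*0))**2 = (-19 + 9/(2 + 0))**2 = (-19 + 9/2)**2 = (-29/2)**2 = 841/4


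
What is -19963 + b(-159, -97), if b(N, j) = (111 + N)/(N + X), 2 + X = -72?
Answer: -4651331/233 ≈ -19963.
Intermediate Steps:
X = -74 (X = -2 - 72 = -74)
b(N, j) = (111 + N)/(-74 + N) (b(N, j) = (111 + N)/(N - 74) = (111 + N)/(-74 + N))
-19963 + b(-159, -97) = -19963 + (111 - 159)/(-74 - 159) = -19963 - 48/(-233) = -19963 - 1/233*(-48) = -19963 + 48/233 = -4651331/233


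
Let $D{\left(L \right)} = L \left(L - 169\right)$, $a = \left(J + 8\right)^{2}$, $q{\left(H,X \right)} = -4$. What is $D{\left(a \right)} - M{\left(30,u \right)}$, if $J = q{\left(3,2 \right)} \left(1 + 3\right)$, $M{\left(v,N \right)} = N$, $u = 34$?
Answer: $-6754$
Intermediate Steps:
$J = -16$ ($J = - 4 \left(1 + 3\right) = \left(-4\right) 4 = -16$)
$a = 64$ ($a = \left(-16 + 8\right)^{2} = \left(-8\right)^{2} = 64$)
$D{\left(L \right)} = L \left(-169 + L\right)$
$D{\left(a \right)} - M{\left(30,u \right)} = 64 \left(-169 + 64\right) - 34 = 64 \left(-105\right) - 34 = -6720 - 34 = -6754$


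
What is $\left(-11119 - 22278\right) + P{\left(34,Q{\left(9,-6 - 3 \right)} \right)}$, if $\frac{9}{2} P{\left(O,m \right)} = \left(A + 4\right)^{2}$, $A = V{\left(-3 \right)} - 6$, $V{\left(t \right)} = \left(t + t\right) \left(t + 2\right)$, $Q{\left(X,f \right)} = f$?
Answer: $- \frac{300541}{9} \approx -33393.0$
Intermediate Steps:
$V{\left(t \right)} = 2 t \left(2 + t\right)$
$A = 0$ ($A = 2 \left(-3\right) \left(2 - 3\right) - 6 = 2 \left(-3\right) \left(-1\right) - 6 = 6 - 6 = 0$)
$P{\left(O,m \right)} = \frac{32}{9}$ ($P{\left(O,m \right)} = \frac{2 \left(0 + 4\right)^{2}}{9} = \frac{2 \cdot 4^{2}}{9} = \frac{2}{9} \cdot 16 = \frac{32}{9}$)
$\left(-11119 - 22278\right) + P{\left(34,Q{\left(9,-6 - 3 \right)} \right)} = \left(-11119 - 22278\right) + \frac{32}{9} = -33397 + \frac{32}{9} = - \frac{300541}{9}$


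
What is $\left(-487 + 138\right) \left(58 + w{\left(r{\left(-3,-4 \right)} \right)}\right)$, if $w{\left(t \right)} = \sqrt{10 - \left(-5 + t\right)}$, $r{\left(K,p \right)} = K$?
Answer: $-20242 - 1047 \sqrt{2} \approx -21723.0$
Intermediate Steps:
$w{\left(t \right)} = \sqrt{15 - t}$
$\left(-487 + 138\right) \left(58 + w{\left(r{\left(-3,-4 \right)} \right)}\right) = \left(-487 + 138\right) \left(58 + \sqrt{15 - -3}\right) = - 349 \left(58 + \sqrt{15 + 3}\right) = - 349 \left(58 + \sqrt{18}\right) = - 349 \left(58 + 3 \sqrt{2}\right) = -20242 - 1047 \sqrt{2}$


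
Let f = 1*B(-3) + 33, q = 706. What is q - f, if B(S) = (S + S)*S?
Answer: 655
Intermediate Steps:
B(S) = 2*S² (B(S) = (2*S)*S = 2*S²)
f = 51 (f = 1*(2*(-3)²) + 33 = 1*(2*9) + 33 = 1*18 + 33 = 18 + 33 = 51)
q - f = 706 - 1*51 = 706 - 51 = 655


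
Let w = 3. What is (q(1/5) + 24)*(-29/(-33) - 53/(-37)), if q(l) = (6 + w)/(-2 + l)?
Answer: 53618/1221 ≈ 43.913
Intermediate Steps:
q(l) = 9/(-2 + l) (q(l) = (6 + 3)/(-2 + l) = 9/(-2 + l))
(q(1/5) + 24)*(-29/(-33) - 53/(-37)) = (9/(-2 + 1/5) + 24)*(-29/(-33) - 53/(-37)) = (9/(-2 + ⅕) + 24)*(-29*(-1/33) - 53*(-1/37)) = (9/(-9/5) + 24)*(29/33 + 53/37) = (9*(-5/9) + 24)*(2822/1221) = (-5 + 24)*(2822/1221) = 19*(2822/1221) = 53618/1221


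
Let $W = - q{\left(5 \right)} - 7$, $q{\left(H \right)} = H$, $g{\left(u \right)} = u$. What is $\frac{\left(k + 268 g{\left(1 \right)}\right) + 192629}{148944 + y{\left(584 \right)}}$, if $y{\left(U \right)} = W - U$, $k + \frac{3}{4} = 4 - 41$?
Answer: $\frac{771437}{593392} \approx 1.3$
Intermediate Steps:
$k = - \frac{151}{4}$ ($k = - \frac{3}{4} + \left(4 - 41\right) = - \frac{3}{4} - 37 = - \frac{151}{4} \approx -37.75$)
$W = -12$ ($W = \left(-1\right) 5 - 7 = -5 - 7 = -12$)
$y{\left(U \right)} = -12 - U$
$\frac{\left(k + 268 g{\left(1 \right)}\right) + 192629}{148944 + y{\left(584 \right)}} = \frac{\left(- \frac{151}{4} + 268 \cdot 1\right) + 192629}{148944 - 596} = \frac{\left(- \frac{151}{4} + 268\right) + 192629}{148944 - 596} = \frac{\frac{921}{4} + 192629}{148944 - 596} = \frac{771437}{4 \cdot 148348} = \frac{771437}{4} \cdot \frac{1}{148348} = \frac{771437}{593392}$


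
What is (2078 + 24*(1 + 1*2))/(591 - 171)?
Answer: 215/42 ≈ 5.1190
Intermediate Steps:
(2078 + 24*(1 + 1*2))/(591 - 171) = (2078 + 24*(1 + 2))/420 = (2078 + 24*3)*(1/420) = (2078 + 72)*(1/420) = 2150*(1/420) = 215/42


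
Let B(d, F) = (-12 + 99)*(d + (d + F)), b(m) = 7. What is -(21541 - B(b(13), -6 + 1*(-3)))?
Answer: -21106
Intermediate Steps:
B(d, F) = 87*F + 174*d (B(d, F) = 87*(d + (F + d)) = 87*(F + 2*d) = 87*F + 174*d)
-(21541 - B(b(13), -6 + 1*(-3))) = -(21541 - (87*(-6 + 1*(-3)) + 174*7)) = -(21541 - (87*(-6 - 3) + 1218)) = -(21541 - (87*(-9) + 1218)) = -(21541 - (-783 + 1218)) = -(21541 - 1*435) = -(21541 - 435) = -1*21106 = -21106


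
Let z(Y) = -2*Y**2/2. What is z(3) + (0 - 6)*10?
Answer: -69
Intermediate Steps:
z(Y) = -Y**2 (z(Y) = -2*Y**2*(1/2) = -Y**2)
z(3) + (0 - 6)*10 = -1*3**2 + (0 - 6)*10 = -1*9 - 6*10 = -9 - 60 = -69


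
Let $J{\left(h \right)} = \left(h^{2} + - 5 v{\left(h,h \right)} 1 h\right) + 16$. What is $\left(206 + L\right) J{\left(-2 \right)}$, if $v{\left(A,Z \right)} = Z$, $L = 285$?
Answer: $0$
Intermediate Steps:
$J{\left(h \right)} = 16 - 4 h^{2}$ ($J{\left(h \right)} = \left(h^{2} + - 5 h 1 h\right) + 16 = \left(h^{2} + - 5 h h\right) + 16 = \left(h^{2} - 5 h^{2}\right) + 16 = - 4 h^{2} + 16 = 16 - 4 h^{2}$)
$\left(206 + L\right) J{\left(-2 \right)} = \left(206 + 285\right) \left(16 - 4 \left(-2\right)^{2}\right) = 491 \left(16 - 16\right) = 491 \cdot 0 = 0$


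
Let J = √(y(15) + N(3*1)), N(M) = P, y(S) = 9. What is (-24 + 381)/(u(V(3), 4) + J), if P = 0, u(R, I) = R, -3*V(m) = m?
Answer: 357/2 ≈ 178.50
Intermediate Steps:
V(m) = -m/3
N(M) = 0
J = 3 (J = √(9 + 0) = √9 = 3)
(-24 + 381)/(u(V(3), 4) + J) = (-24 + 381)/(-⅓*3 + 3) = 357/(-1 + 3) = 357/2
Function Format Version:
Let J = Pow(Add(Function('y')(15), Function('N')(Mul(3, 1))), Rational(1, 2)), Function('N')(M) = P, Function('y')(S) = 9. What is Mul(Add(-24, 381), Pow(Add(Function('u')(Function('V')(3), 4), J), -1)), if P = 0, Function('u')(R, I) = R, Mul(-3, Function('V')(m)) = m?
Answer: Rational(357, 2) ≈ 178.50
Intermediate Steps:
Function('V')(m) = Mul(Rational(-1, 3), m)
Function('N')(M) = 0
J = 3 (J = Pow(Add(9, 0), Rational(1, 2)) = Pow(9, Rational(1, 2)) = 3)
Mul(Add(-24, 381), Pow(Add(Function('u')(Function('V')(3), 4), J), -1)) = Mul(Add(-24, 381), Pow(Add(Mul(Rational(-1, 3), 3), 3), -1)) = Mul(357, Pow(Add(-1, 3), -1)) = Mul(357, Pow(2, -1)) = Mul(357, Rational(1, 2)) = Rational(357, 2)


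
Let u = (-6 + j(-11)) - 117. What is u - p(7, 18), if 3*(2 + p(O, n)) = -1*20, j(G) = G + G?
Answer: -409/3 ≈ -136.33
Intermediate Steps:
j(G) = 2*G
p(O, n) = -26/3 (p(O, n) = -2 + (-1*20)/3 = -2 + (1/3)*(-20) = -2 - 20/3 = -26/3)
u = -145 (u = (-6 + 2*(-11)) - 117 = (-6 - 22) - 117 = -28 - 117 = -145)
u - p(7, 18) = -145 - 1*(-26/3) = -145 + 26/3 = -409/3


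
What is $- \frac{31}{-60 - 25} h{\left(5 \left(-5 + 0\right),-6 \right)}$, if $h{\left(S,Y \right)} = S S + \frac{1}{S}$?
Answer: $\frac{484344}{2125} \approx 227.93$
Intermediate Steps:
$h{\left(S,Y \right)} = \frac{1}{S} + S^{2}$ ($h{\left(S,Y \right)} = S^{2} + \frac{1}{S} = \frac{1}{S} + S^{2}$)
$- \frac{31}{-60 - 25} h{\left(5 \left(-5 + 0\right),-6 \right)} = - \frac{31}{-60 - 25} \frac{1 + \left(5 \left(-5 + 0\right)\right)^{3}}{5 \left(-5 + 0\right)} = - \frac{31}{-85} \frac{1 + \left(5 \left(-5\right)\right)^{3}}{5 \left(-5\right)} = \left(-31\right) \left(- \frac{1}{85}\right) \frac{1 + \left(-25\right)^{3}}{-25} = \frac{31 \left(- \frac{1 - 15625}{25}\right)}{85} = \frac{31 \left(\left(- \frac{1}{25}\right) \left(-15624\right)\right)}{85} = \frac{31}{85} \cdot \frac{15624}{25} = \frac{484344}{2125}$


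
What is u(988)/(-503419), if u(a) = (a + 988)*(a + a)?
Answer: -3904576/503419 ≈ -7.7561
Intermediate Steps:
u(a) = 2*a*(988 + a) (u(a) = (988 + a)*(2*a) = 2*a*(988 + a))
u(988)/(-503419) = (2*988*(988 + 988))/(-503419) = (2*988*1976)*(-1/503419) = 3904576*(-1/503419) = -3904576/503419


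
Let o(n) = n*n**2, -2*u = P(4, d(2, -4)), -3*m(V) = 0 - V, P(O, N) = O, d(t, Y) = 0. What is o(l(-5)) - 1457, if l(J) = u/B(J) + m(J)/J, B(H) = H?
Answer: -4916044/3375 ≈ -1456.6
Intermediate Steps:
m(V) = V/3 (m(V) = -(0 - V)/3 = -(-1)*V/3 = V/3)
u = -2 (u = -1/2*4 = -2)
l(J) = 1/3 - 2/J (l(J) = -2/J + (J/3)/J = -2/J + 1/3 = 1/3 - 2/J)
o(n) = n**3
o(l(-5)) - 1457 = ((1/3)*(-6 - 5)/(-5))**3 - 1457 = ((1/3)*(-1/5)*(-11))**3 - 1457 = (11/15)**3 - 1457 = 1331/3375 - 1457 = -4916044/3375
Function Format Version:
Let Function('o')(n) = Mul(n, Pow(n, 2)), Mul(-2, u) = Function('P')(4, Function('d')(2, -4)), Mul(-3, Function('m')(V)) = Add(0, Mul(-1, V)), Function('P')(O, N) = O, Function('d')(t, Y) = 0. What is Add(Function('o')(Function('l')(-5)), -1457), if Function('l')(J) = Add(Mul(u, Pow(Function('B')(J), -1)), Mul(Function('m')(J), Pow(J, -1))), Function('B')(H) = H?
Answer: Rational(-4916044, 3375) ≈ -1456.6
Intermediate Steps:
Function('m')(V) = Mul(Rational(1, 3), V) (Function('m')(V) = Mul(Rational(-1, 3), Add(0, Mul(-1, V))) = Mul(Rational(-1, 3), Mul(-1, V)) = Mul(Rational(1, 3), V))
u = -2 (u = Mul(Rational(-1, 2), 4) = -2)
Function('l')(J) = Add(Rational(1, 3), Mul(-2, Pow(J, -1))) (Function('l')(J) = Add(Mul(-2, Pow(J, -1)), Mul(Mul(Rational(1, 3), J), Pow(J, -1))) = Add(Mul(-2, Pow(J, -1)), Rational(1, 3)) = Add(Rational(1, 3), Mul(-2, Pow(J, -1))))
Function('o')(n) = Pow(n, 3)
Add(Function('o')(Function('l')(-5)), -1457) = Add(Pow(Mul(Rational(1, 3), Pow(-5, -1), Add(-6, -5)), 3), -1457) = Add(Pow(Mul(Rational(1, 3), Rational(-1, 5), -11), 3), -1457) = Add(Pow(Rational(11, 15), 3), -1457) = Add(Rational(1331, 3375), -1457) = Rational(-4916044, 3375)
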